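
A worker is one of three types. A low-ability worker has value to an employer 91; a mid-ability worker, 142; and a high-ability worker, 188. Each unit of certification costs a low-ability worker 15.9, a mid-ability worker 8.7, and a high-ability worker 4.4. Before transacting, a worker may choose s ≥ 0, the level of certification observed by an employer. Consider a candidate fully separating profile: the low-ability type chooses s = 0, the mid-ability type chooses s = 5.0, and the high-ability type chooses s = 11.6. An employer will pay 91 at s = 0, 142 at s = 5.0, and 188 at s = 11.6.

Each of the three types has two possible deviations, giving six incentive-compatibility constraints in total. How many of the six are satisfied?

6

Mid-ability (own payoff 142 − 8.7×5.0 = 98.5): to s=0 gives 91 → no gain ✓; to s=11.6 gives 188 − 8.7×11.6 = 87.08 → no gain ✓.
High-ability (own payoff 188 − 4.4×11.6 = 136.96): to s=0 gives 91 → no gain ✓; to s=5.0 gives 142 − 4.4×5.0 = 120 → no gain ✓.
Low-ability (own payoff 91): to s=5.0 gives 142 − 15.9×5.0 = 62.5 → no gain ✓; to s=11.6 gives 188 − 15.9×11.6 = 3.56 → no gain ✓.
6 of the 6 constraints hold; this profile is a separating equilibrium.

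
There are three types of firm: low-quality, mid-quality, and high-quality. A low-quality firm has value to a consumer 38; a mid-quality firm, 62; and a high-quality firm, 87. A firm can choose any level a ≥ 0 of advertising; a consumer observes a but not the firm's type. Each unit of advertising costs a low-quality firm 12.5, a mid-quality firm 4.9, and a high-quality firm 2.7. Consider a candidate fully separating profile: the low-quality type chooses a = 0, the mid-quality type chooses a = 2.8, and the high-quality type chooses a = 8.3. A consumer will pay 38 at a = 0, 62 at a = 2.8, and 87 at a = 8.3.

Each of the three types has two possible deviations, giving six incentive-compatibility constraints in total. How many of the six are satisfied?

6

High-quality (own payoff 87 − 2.7×8.3 = 64.59): to a=0 gives 38 → no gain ✓; to a=2.8 gives 62 − 2.7×2.8 = 54.44 → no gain ✓.
Low-quality (own payoff 38): to a=2.8 gives 62 − 12.5×2.8 = 27 → no gain ✓; to a=8.3 gives 87 − 12.5×8.3 = -16.75 → no gain ✓.
Mid-quality (own payoff 62 − 4.9×2.8 = 48.28): to a=0 gives 38 → no gain ✓; to a=8.3 gives 87 − 4.9×8.3 = 46.33 → no gain ✓.
6 of the 6 constraints hold; this profile is a separating equilibrium.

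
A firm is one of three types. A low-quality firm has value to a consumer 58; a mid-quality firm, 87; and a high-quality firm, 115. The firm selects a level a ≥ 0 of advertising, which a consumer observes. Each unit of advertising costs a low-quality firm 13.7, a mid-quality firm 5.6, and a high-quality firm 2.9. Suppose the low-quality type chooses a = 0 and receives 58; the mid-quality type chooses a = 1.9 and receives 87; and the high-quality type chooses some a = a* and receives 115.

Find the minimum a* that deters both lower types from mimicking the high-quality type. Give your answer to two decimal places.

6.90

Low-quality type (on-path payoff 58) won't mimic when 58 ≥ 115 − 13.7·a*, i.e. a* ≥ 4.16.
Mid-quality type (on-path payoff 87 − 5.6×1.9 = 76.36) won't mimic when 76.36 ≥ 115 − 5.6·a*, i.e. a* ≥ 6.90.
Both must hold, so a* = max(4.16, 6.90) = 6.90. The mid-quality type's constraint binds.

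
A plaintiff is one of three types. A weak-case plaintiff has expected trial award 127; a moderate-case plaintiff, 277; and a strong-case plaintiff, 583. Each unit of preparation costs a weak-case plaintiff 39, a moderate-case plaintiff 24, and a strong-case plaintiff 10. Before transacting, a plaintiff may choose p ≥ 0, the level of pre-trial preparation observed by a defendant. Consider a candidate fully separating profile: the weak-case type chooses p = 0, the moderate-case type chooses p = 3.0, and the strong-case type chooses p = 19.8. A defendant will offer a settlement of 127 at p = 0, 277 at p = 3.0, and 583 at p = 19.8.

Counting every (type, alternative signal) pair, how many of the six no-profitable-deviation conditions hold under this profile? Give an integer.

5

Moderate-case (own payoff 277 − 24×3.0 = 205): to p=0 gives 127 → no gain ✓; to p=19.8 gives 583 − 24×19.8 = 107.8 → no gain ✓.
Weak-case (own payoff 127): to p=3.0 gives 277 − 39×3.0 = 160 → profitable ✗; to p=19.8 gives 583 − 39×19.8 = -189.2 → no gain ✓.
Strong-case (own payoff 583 − 10×19.8 = 385): to p=0 gives 127 → no gain ✓; to p=3.0 gives 277 − 10×3.0 = 247 → no gain ✓.
5 of the 6 constraints hold; not an equilibrium.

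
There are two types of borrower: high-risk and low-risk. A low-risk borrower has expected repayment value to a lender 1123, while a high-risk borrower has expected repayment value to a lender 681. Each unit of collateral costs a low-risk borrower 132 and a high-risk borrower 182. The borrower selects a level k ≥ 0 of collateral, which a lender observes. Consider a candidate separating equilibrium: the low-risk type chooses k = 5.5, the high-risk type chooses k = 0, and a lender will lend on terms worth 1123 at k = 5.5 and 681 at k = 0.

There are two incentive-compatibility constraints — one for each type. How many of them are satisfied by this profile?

1

Low-risk type: signal → 1123 − 132 × 5.5 = 397; deviate to 0 → 681. IC fails (397 < 681).
High-risk type: stay at 0 → 681; mimic → 1123 − 182 × 5.5 = 122. IC holds (681 ≥ 122).
1 of 2 constraints hold, so this profile is not an equilibrium.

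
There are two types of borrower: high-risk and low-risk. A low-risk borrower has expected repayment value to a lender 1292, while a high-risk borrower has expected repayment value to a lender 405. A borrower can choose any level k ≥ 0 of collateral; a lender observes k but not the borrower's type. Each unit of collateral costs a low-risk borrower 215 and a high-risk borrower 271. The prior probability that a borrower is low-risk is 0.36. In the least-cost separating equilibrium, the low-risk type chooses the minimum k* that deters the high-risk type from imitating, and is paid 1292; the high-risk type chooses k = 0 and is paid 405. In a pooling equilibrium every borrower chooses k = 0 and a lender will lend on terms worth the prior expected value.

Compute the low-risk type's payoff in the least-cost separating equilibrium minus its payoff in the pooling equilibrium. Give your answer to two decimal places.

Least-cost separating signal: k* solves 405 = 1292 − 271·k*, so k* = (1292 − 405)/271 ≈ 3.2731.
Low-risk type's separating payoff: 1292 − 215 × k* = 1292 − 215 × (1292 − 405)/271 = 1292 − 190705/271 ≈ 588.2915.
Pooling payoff: 0.36 × 1292 + 0.64 × 405 = 724.32.
Difference: 588.2915 − 724.32 = -136.0285, i.e. -136.03 to two decimal places.
The low-risk type would prefer the pooling outcome.

-136.03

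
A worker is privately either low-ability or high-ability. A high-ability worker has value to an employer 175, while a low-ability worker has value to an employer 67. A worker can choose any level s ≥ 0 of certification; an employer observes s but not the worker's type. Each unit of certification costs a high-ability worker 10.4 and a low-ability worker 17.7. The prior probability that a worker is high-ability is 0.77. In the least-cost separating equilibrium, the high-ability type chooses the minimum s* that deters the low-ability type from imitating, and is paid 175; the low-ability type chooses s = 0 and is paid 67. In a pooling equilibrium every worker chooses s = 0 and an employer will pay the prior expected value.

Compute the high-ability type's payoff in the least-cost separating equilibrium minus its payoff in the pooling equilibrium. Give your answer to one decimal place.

Least-cost separating signal: s* solves 67 = 175 − 17.7·s*, so s* = (175 − 67)/17.7 ≈ 6.1017.
High-ability type's separating payoff: 175 − 10.4 × s* = 175 − 10.4 × (175 − 67)/17.7 = 175 − 1123.2/17.7 ≈ 111.542.
Pooling payoff: 0.77 × 175 + 0.23 × 67 = 150.16.
Difference: 111.542 − 150.16 = -38.618, i.e. -38.6 to one decimal place.
The high-ability type would prefer the pooling outcome.

-38.6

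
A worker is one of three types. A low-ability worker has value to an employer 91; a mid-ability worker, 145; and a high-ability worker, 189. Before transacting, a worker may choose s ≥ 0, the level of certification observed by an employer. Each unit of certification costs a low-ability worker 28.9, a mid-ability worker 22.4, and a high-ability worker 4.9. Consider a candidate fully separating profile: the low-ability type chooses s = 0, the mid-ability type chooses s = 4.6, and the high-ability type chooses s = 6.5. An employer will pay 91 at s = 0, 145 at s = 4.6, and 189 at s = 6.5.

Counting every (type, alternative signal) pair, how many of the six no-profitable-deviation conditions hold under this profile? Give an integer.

4

Mid-ability (own payoff 145 − 22.4×4.6 = 41.96): to s=0 gives 91 → profitable ✗; to s=6.5 gives 189 − 22.4×6.5 = 43.4 → profitable ✗.
High-ability (own payoff 189 − 4.9×6.5 = 157.15): to s=0 gives 91 → no gain ✓; to s=4.6 gives 145 − 4.9×4.6 = 122.46 → no gain ✓.
Low-ability (own payoff 91): to s=4.6 gives 145 − 28.9×4.6 = 12.06 → no gain ✓; to s=6.5 gives 189 − 28.9×6.5 = 1.15 → no gain ✓.
4 of the 6 constraints hold; not an equilibrium.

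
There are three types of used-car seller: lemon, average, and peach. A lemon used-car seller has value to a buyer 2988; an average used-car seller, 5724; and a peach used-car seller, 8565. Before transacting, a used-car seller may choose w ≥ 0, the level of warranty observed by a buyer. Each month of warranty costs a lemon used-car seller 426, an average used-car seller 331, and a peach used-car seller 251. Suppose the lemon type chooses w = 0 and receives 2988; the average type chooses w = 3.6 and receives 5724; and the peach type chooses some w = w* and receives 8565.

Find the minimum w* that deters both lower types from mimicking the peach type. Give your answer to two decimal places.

13.09

Lemon type (on-path payoff 2988) won't mimic when 2988 ≥ 8565 − 426·w*, i.e. w* ≥ 13.09.
Average type (on-path payoff 5724 − 331×3.6 = 4532.4) won't mimic when 4532.4 ≥ 8565 − 331·w*, i.e. w* ≥ 12.18.
Both must hold, so w* = max(13.09, 12.18) = 13.09. The lemon type's constraint binds.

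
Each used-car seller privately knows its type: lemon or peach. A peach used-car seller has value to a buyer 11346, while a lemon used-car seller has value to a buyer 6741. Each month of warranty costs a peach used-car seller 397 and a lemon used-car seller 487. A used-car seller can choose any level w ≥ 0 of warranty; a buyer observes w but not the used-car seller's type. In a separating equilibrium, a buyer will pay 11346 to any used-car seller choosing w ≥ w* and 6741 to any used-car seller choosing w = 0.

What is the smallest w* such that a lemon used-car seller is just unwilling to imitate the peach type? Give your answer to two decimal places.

9.46

A lemon used-car seller choosing w = 0 receives 6741.
Imitating at w* instead would pay 11346 at cost 487·w*, netting 11346 − 487·w*.
Indifference: 6741 = 11346 − 487·w*, so w* = (11346 − 6741) / 487 ≈ 9.46.
At w* the lemon type's incentive constraint just binds; the peach type strictly prefers w* since its per-unit cost is lower.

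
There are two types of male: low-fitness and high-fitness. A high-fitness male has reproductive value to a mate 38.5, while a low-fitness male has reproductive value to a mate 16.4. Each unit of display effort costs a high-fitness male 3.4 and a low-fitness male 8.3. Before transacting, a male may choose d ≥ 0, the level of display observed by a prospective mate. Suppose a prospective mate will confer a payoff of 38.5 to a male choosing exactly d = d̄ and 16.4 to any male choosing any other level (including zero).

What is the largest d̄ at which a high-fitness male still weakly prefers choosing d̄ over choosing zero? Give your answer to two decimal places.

6.50

Choosing d̄ yields the high-fitness type 38.5 − 3.4·d̄; choosing zero yields 16.4.
The high-fitness type is indifferent at 38.5 − 3.4·d̄ = 16.4, i.e. d̄ = (38.5 − 16.4) / 3.4 = 6.50.
For any d̄ above 6.50 the high-fitness type would rather pool at zero, so separation collapses.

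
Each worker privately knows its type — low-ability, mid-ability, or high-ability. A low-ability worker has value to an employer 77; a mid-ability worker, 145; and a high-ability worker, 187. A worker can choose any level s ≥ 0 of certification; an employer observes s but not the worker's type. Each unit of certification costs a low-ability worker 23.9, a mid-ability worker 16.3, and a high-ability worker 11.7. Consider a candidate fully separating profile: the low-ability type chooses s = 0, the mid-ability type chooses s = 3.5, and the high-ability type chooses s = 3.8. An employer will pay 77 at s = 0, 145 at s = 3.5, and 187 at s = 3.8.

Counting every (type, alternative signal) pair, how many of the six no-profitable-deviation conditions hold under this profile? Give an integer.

4

High-ability (own payoff 187 − 11.7×3.8 = 142.54): to s=0 gives 77 → no gain ✓; to s=3.5 gives 145 − 11.7×3.5 = 104.05 → no gain ✓.
Low-ability (own payoff 77): to s=3.5 gives 145 − 23.9×3.5 = 61.35 → no gain ✓; to s=3.8 gives 187 − 23.9×3.8 = 96.18 → profitable ✗.
Mid-ability (own payoff 145 − 16.3×3.5 = 87.95): to s=0 gives 77 → no gain ✓; to s=3.8 gives 187 − 16.3×3.8 = 125.06 → profitable ✗.
4 of the 6 constraints hold; not an equilibrium.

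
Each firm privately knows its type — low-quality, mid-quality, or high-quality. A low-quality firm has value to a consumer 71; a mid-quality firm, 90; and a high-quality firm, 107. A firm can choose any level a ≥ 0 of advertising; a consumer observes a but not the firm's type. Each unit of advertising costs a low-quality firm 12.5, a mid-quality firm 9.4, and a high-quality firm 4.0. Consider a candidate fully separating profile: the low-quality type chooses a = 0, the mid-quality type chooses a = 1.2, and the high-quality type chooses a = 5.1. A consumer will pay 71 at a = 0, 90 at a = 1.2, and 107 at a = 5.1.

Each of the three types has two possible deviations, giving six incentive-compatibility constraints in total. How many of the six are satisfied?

5

Mid-quality (own payoff 90 − 9.4×1.2 = 78.72): to a=0 gives 71 → no gain ✓; to a=5.1 gives 107 − 9.4×5.1 = 59.06 → no gain ✓.
Low-quality (own payoff 71): to a=1.2 gives 90 − 12.5×1.2 = 75 → profitable ✗; to a=5.1 gives 107 − 12.5×5.1 = 43.25 → no gain ✓.
High-quality (own payoff 107 − 4.0×5.1 = 86.6): to a=0 gives 71 → no gain ✓; to a=1.2 gives 90 − 4.0×1.2 = 85.2 → no gain ✓.
5 of the 6 constraints hold; not an equilibrium.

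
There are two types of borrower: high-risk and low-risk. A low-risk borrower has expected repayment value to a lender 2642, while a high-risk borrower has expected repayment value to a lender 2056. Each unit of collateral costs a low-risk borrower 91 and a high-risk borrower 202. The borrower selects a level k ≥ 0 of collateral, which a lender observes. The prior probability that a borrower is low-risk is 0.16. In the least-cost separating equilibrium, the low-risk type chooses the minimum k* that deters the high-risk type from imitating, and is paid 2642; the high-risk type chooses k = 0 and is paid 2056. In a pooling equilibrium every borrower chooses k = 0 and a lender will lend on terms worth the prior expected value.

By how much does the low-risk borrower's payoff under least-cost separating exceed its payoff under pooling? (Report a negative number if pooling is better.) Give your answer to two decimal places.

Least-cost separating signal: k* solves 2056 = 2642 − 202·k*, so k* = (2642 − 2056)/202 ≈ 2.9010.
Low-risk type's separating payoff: 2642 − 91 × k* = 2642 − 91 × (2642 − 2056)/202 = 2642 − 53326/202 ≈ 2378.0099.
Pooling payoff: 0.16 × 2642 + 0.84 × 2056 = 2149.76.
Difference: 2378.0099 − 2149.76 = 228.2499, i.e. 228.25 to two decimal places.
The low-risk type prefers to separate.

228.25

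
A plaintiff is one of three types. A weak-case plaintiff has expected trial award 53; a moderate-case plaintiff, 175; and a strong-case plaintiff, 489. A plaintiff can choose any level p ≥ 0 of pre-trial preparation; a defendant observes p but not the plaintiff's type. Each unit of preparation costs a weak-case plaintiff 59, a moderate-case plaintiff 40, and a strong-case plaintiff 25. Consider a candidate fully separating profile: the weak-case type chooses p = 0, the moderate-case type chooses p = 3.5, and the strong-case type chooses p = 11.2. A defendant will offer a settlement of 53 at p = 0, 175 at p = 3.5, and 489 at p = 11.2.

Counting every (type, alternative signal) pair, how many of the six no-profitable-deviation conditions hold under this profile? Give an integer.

4

Moderate-case (own payoff 175 − 40×3.5 = 35): to p=0 gives 53 → profitable ✗; to p=11.2 gives 489 − 40×11.2 = 41 → profitable ✗.
Strong-case (own payoff 489 − 25×11.2 = 209): to p=0 gives 53 → no gain ✓; to p=3.5 gives 175 − 25×3.5 = 87.5 → no gain ✓.
Weak-case (own payoff 53): to p=3.5 gives 175 − 59×3.5 = -31.5 → no gain ✓; to p=11.2 gives 489 − 59×11.2 = -171.8 → no gain ✓.
4 of the 6 constraints hold; not an equilibrium.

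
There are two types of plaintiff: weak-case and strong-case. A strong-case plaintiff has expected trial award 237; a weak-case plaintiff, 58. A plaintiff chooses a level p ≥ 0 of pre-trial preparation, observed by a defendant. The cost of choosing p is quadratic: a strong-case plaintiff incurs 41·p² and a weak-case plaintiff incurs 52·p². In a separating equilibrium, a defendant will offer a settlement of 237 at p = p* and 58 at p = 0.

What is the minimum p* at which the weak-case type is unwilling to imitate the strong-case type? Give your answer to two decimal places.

The weak-case type at p = 0 receives 58; imitating at p* yields 237 − 52·p*².
Indifference: 58 = 237 − 52·p*², so p*² = (237 − 58) / 52 ≈ 3.4423.
p* = √3.4423 ≈ 1.86.

1.86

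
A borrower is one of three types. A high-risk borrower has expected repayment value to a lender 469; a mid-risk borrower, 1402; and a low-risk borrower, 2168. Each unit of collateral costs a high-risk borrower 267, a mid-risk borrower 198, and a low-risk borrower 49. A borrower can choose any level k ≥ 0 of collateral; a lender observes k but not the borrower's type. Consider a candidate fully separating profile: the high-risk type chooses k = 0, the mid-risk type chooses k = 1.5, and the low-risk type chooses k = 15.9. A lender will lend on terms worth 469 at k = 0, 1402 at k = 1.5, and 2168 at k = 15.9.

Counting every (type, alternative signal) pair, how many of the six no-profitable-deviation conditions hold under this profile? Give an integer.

5

Low-risk (own payoff 2168 − 49×15.9 = 1388.9): to k=0 gives 469 → no gain ✓; to k=1.5 gives 1402 − 49×1.5 = 1328.5 → no gain ✓.
Mid-risk (own payoff 1402 − 198×1.5 = 1105): to k=0 gives 469 → no gain ✓; to k=15.9 gives 2168 − 198×15.9 = -980.2 → no gain ✓.
High-risk (own payoff 469): to k=1.5 gives 1402 − 267×1.5 = 1001.5 → profitable ✗; to k=15.9 gives 2168 − 267×15.9 = -2077.3 → no gain ✓.
5 of the 6 constraints hold; not an equilibrium.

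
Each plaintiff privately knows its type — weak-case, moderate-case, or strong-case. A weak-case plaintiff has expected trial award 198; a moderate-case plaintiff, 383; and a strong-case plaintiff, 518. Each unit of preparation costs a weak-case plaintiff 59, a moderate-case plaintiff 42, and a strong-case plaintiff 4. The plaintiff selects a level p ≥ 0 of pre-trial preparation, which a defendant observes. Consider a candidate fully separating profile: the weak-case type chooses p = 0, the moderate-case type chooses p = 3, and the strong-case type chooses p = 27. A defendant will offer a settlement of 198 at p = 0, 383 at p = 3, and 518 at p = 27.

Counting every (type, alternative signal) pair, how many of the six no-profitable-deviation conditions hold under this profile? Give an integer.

5

Moderate-case (own payoff 383 − 42×3 = 257): to p=0 gives 198 → no gain ✓; to p=27 gives 518 − 42×27 = -616 → no gain ✓.
Strong-case (own payoff 518 − 4×27 = 410): to p=0 gives 198 → no gain ✓; to p=3 gives 383 − 4×3 = 371 → no gain ✓.
Weak-case (own payoff 198): to p=3 gives 383 − 59×3 = 206 → profitable ✗; to p=27 gives 518 − 59×27 = -1075 → no gain ✓.
5 of the 6 constraints hold; not an equilibrium.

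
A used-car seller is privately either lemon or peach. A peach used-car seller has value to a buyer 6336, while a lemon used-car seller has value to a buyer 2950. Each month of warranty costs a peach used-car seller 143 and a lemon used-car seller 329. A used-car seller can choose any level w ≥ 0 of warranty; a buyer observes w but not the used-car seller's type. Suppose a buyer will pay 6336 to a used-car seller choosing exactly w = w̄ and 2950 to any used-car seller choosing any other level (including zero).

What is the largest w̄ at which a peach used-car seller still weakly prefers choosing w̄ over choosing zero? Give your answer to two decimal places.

Choosing w̄ yields the peach type 6336 − 143·w̄; choosing zero yields 2950.
The peach type is indifferent at 6336 − 143·w̄ = 2950, i.e. w̄ = (6336 − 2950) / 143 ≈ 23.68.
For any w̄ above 23.68 the peach type would rather pool at zero, so separation collapses.

23.68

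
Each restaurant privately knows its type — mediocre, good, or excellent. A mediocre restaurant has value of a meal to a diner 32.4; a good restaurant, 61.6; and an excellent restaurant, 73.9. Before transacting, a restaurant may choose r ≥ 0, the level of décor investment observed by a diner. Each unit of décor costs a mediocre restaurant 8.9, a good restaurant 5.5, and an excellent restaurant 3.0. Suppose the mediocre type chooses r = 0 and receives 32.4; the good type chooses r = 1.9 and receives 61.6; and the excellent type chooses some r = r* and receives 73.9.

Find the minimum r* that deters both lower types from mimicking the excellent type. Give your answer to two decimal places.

Mediocre type (on-path payoff 32.4) won't mimic when 32.4 ≥ 73.9 − 8.9·r*, i.e. r* ≥ 4.66.
Good type (on-path payoff 61.6 − 5.5×1.9 = 51.15) won't mimic when 51.15 ≥ 73.9 − 5.5·r*, i.e. r* ≥ 4.14.
Both must hold, so r* = max(4.66, 4.14) = 4.66. The mediocre type's constraint binds.

4.66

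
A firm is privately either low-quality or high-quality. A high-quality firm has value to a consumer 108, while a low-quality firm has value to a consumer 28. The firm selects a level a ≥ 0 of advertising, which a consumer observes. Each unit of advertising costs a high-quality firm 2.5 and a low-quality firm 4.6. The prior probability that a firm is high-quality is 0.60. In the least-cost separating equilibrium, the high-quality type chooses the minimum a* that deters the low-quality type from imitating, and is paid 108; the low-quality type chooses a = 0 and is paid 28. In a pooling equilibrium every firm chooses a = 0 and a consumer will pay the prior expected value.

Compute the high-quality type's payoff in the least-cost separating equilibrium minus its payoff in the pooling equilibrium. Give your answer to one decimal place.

-11.5

Least-cost separating signal: a* solves 28 = 108 − 4.6·a*, so a* = (108 − 28)/4.6 ≈ 17.3913.
High-quality type's separating payoff: 108 − 2.5 × a* = 108 − 2.5 × (108 − 28)/4.6 = 108 − 200/4.6 ≈ 64.522.
Pooling payoff: 0.60 × 108 + 0.40 × 28 = 76.
Difference: 64.522 − 76 = -11.478, i.e. -11.5 to one decimal place.
The high-quality type would prefer the pooling outcome.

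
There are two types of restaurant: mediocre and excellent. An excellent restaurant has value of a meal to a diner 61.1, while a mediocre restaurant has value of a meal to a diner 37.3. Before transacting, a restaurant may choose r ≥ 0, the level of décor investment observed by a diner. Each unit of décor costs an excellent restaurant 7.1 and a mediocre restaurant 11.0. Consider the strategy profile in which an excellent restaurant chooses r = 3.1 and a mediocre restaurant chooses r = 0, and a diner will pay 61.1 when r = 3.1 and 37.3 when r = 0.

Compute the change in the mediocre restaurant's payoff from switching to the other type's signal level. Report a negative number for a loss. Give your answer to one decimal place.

Playing r = 0 the mediocre restaurant receives 37.3.
Deviating to r = 3.1 brings payment 61.1 at cost 11.0 × 3.1 = 34.1, netting 27.
Gain from deviating: 27 − 37.3 = -10.3.
The gain is negative, so the mediocre type's incentive-compatibility constraint is satisfied.

-10.3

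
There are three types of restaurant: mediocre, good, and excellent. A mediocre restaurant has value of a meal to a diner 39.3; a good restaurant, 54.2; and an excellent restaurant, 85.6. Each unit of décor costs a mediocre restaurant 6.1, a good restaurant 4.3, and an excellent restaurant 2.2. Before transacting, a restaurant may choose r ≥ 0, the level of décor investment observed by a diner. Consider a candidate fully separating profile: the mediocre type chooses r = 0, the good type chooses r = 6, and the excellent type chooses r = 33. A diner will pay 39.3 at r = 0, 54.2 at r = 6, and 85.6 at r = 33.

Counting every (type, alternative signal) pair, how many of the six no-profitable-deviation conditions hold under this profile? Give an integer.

Good (own payoff 54.2 − 4.3×6 = 28.4): to r=0 gives 39.3 → profitable ✗; to r=33 gives 85.6 − 4.3×33 = -56.3 → no gain ✓.
Mediocre (own payoff 39.3): to r=6 gives 54.2 − 6.1×6 = 17.6 → no gain ✓; to r=33 gives 85.6 − 6.1×33 = -115.7 → no gain ✓.
Excellent (own payoff 85.6 − 2.2×33 = 13): to r=0 gives 39.3 → profitable ✗; to r=6 gives 54.2 − 2.2×6 = 41 → profitable ✗.
3 of the 6 constraints hold; not an equilibrium.

3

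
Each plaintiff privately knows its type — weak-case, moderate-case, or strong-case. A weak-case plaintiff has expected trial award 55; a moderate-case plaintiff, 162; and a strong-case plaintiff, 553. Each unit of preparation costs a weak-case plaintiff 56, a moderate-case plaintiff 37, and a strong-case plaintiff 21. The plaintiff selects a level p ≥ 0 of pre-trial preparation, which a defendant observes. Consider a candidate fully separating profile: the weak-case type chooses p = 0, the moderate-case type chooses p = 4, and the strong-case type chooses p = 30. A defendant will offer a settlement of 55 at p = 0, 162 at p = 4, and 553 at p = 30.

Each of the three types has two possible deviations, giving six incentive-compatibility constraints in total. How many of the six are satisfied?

3

Strong-case (own payoff 553 − 21×30 = -77): to p=0 gives 55 → profitable ✗; to p=4 gives 162 − 21×4 = 78 → profitable ✗.
Weak-case (own payoff 55): to p=4 gives 162 − 56×4 = -62 → no gain ✓; to p=30 gives 553 − 56×30 = -1127 → no gain ✓.
Moderate-case (own payoff 162 − 37×4 = 14): to p=0 gives 55 → profitable ✗; to p=30 gives 553 − 37×30 = -557 → no gain ✓.
3 of the 6 constraints hold; not an equilibrium.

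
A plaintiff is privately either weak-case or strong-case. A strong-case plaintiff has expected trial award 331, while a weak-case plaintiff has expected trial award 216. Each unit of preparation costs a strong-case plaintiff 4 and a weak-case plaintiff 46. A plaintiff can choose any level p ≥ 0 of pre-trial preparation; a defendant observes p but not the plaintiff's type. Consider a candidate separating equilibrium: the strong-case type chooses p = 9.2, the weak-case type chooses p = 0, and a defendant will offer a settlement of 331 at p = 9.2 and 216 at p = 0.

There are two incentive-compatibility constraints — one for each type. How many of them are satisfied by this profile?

Weak-case type: stay at 0 → 216; mimic → 331 − 46 × 9.2 = -92.2. IC holds (216 ≥ -92.2).
Strong-case type: signal → 331 − 4 × 9.2 = 294.2; deviate to 0 → 216. IC holds (294.2 ≥ 216).
2 of 2 constraints hold, so this is a separating equilibrium.

2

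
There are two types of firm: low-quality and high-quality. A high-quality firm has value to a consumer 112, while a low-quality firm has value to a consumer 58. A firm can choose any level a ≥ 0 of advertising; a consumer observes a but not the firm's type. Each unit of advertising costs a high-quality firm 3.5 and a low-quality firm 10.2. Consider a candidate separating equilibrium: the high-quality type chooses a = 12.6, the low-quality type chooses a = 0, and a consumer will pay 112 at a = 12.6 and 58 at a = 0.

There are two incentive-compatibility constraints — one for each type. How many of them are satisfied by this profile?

2

Low-quality type: stay at 0 → 58; mimic → 112 − 10.2 × 12.6 = -16.52. IC holds (58 ≥ -16.52).
High-quality type: signal → 112 − 3.5 × 12.6 = 67.9; deviate to 0 → 58. IC holds (67.9 ≥ 58).
2 of 2 constraints hold, so this is a separating equilibrium.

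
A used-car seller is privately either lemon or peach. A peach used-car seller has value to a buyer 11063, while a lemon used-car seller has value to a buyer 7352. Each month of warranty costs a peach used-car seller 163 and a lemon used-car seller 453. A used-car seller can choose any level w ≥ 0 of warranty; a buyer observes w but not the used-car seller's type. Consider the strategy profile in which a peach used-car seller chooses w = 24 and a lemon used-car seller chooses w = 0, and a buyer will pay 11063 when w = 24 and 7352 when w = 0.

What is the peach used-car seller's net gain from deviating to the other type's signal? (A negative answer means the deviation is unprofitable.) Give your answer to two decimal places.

Playing w = 24 the peach used-car seller receives 11063 − 163 × 24 = 7151.
Deviating to w = 0 yields 7352 instead.
Gain from deviating: 7352 − 7151 = 201.00.
The gain is positive, so the peach type's incentive-compatibility constraint is violated — this profile is not a separating equilibrium.

201.00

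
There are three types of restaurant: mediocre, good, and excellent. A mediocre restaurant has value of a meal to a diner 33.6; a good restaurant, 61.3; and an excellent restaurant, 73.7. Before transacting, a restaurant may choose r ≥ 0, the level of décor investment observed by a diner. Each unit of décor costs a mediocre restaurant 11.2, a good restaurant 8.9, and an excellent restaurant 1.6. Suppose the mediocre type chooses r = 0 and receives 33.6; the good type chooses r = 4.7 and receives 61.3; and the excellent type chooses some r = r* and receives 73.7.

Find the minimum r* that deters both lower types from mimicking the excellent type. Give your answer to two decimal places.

Mediocre type (on-path payoff 33.6) won't mimic when 33.6 ≥ 73.7 − 11.2·r*, i.e. r* ≥ 3.58.
Good type (on-path payoff 61.3 − 8.9×4.7 = 19.47) won't mimic when 19.47 ≥ 73.7 − 8.9·r*, i.e. r* ≥ 6.09.
Both must hold, so r* = max(3.58, 6.09) = 6.09. The good type's constraint binds.

6.09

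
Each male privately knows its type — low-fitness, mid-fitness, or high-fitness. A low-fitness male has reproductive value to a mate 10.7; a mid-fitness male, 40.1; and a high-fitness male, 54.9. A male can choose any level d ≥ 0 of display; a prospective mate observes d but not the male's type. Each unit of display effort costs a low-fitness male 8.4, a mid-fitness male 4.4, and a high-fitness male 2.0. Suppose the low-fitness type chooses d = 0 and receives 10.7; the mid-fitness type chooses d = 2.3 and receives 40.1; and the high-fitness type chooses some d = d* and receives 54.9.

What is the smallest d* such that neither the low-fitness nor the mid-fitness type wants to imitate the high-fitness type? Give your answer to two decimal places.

5.66

Low-fitness type (on-path payoff 10.7) won't mimic when 10.7 ≥ 54.9 − 8.4·d*, i.e. d* ≥ 5.26.
Mid-fitness type (on-path payoff 40.1 − 4.4×2.3 = 29.98) won't mimic when 29.98 ≥ 54.9 − 4.4·d*, i.e. d* ≥ 5.66.
Both must hold, so d* = max(5.26, 5.66) = 5.66. The mid-fitness type's constraint binds.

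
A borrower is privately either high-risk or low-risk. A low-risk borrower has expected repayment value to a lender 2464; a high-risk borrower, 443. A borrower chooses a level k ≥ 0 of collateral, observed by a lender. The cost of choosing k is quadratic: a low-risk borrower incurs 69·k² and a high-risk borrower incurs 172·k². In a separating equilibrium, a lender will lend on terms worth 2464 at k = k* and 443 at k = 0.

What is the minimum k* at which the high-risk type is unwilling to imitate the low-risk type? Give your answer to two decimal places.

The high-risk type at k = 0 receives 443; imitating at k* yields 2464 − 172·k*².
Indifference: 443 = 2464 − 172·k*², so k*² = (2464 − 443) / 172 = 11.75.
k* = √11.75 ≈ 3.43.

3.43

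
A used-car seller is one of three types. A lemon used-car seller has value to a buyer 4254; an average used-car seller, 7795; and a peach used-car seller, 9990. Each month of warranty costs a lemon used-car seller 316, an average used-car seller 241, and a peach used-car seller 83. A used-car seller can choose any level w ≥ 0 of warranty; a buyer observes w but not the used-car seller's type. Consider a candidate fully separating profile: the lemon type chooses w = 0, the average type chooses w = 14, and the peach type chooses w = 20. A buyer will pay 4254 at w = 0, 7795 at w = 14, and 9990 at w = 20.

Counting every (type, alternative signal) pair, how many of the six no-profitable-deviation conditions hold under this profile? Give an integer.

5

Average (own payoff 7795 − 241×14 = 4421): to w=0 gives 4254 → no gain ✓; to w=20 gives 9990 − 241×20 = 5170 → profitable ✗.
Peach (own payoff 9990 − 83×20 = 8330): to w=0 gives 4254 → no gain ✓; to w=14 gives 7795 − 83×14 = 6633 → no gain ✓.
Lemon (own payoff 4254): to w=14 gives 7795 − 316×14 = 3371 → no gain ✓; to w=20 gives 9990 − 316×20 = 3670 → no gain ✓.
5 of the 6 constraints hold; not an equilibrium.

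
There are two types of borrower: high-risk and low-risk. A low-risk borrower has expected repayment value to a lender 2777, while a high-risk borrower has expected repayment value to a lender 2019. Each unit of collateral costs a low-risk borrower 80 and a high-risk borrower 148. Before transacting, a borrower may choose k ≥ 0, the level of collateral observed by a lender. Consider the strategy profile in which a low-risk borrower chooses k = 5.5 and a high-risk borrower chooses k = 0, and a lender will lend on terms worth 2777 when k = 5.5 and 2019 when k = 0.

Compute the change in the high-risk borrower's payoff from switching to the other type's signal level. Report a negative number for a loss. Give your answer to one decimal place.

Playing k = 0 the high-risk borrower receives 2019.
Deviating to k = 5.5 brings payment 2777 at cost 148 × 5.5 = 814, netting 1963.
Gain from deviating: 1963 − 2019 = -56.0.
The gain is negative, so the high-risk type's incentive-compatibility constraint is satisfied.

-56.0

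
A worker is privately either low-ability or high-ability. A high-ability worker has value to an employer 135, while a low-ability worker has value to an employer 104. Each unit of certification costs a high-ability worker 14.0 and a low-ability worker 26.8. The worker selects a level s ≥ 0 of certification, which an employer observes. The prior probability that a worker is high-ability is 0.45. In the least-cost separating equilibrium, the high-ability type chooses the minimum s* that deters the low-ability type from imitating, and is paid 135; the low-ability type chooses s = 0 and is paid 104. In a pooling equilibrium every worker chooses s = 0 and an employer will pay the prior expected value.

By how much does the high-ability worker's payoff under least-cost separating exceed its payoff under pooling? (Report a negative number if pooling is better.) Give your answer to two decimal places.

0.86

Least-cost separating signal: s* solves 104 = 135 − 26.8·s*, so s* = (135 − 104)/26.8 ≈ 1.1567.
High-ability type's separating payoff: 135 − 14.0 × s* = 135 − 14.0 × (135 − 104)/26.8 = 135 − 434/26.8 ≈ 118.8060.
Pooling payoff: 0.45 × 135 + 0.55 × 104 = 117.95.
Difference: 118.8060 − 117.95 = 0.856, i.e. 0.86 to two decimal places.
The high-ability type prefers to separate.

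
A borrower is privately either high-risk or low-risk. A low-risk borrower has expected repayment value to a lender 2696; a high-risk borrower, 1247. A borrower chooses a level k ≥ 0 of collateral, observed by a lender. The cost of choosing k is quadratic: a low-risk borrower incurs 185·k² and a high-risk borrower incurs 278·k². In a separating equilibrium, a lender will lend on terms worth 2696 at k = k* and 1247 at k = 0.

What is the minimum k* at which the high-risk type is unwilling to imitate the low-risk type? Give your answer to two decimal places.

The high-risk type at k = 0 receives 1247; imitating at k* yields 2696 − 278·k*².
Indifference: 1247 = 2696 − 278·k*², so k*² = (2696 − 1247) / 278 ≈ 5.2122.
k* = √5.2122 ≈ 2.28.

2.28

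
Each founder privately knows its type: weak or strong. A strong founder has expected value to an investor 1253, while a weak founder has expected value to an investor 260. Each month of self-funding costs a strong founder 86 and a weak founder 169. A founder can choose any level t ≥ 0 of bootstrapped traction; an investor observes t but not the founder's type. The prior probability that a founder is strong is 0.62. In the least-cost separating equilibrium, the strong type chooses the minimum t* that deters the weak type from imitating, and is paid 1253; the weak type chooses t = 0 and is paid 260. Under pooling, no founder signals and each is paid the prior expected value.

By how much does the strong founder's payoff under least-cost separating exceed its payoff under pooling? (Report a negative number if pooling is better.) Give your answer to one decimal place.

-128.0

Least-cost separating signal: t* solves 260 = 1253 − 169·t*, so t* = (1253 − 260)/169 ≈ 5.8757.
Strong type's separating payoff: 1253 − 86 × t* = 1253 − 86 × (1253 − 260)/169 = 1253 − 85398/169 ≈ 747.686.
Pooling payoff: 0.62 × 1253 + 0.38 × 260 = 875.66.
Difference: 747.686 − 875.66 = -127.974, i.e. -128.0 to one decimal place.
The strong type would prefer the pooling outcome.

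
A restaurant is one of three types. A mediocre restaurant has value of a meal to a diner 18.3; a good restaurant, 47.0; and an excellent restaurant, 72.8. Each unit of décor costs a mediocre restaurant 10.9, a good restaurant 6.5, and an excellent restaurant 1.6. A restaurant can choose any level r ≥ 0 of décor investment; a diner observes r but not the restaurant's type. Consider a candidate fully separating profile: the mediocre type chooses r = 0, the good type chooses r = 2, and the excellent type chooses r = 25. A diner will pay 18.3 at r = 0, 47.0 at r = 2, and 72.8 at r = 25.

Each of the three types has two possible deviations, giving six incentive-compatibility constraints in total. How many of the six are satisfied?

4

Good (own payoff 47.0 − 6.5×2 = 34): to r=0 gives 18.3 → no gain ✓; to r=25 gives 72.8 − 6.5×25 = -89.7 → no gain ✓.
Mediocre (own payoff 18.3): to r=2 gives 47.0 − 10.9×2 = 25.2 → profitable ✗; to r=25 gives 72.8 − 10.9×25 = -199.7 → no gain ✓.
Excellent (own payoff 72.8 − 1.6×25 = 32.8): to r=0 gives 18.3 → no gain ✓; to r=2 gives 47.0 − 1.6×2 = 43.8 → profitable ✗.
4 of the 6 constraints hold; not an equilibrium.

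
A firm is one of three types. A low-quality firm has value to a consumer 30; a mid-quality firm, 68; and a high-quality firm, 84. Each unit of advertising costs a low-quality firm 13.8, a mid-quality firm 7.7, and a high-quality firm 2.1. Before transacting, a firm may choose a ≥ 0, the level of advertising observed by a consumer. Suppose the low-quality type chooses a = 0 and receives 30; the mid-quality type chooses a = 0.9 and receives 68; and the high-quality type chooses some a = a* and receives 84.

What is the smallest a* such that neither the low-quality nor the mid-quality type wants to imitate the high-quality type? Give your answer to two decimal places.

3.91

Mid-quality type (on-path payoff 68 − 7.7×0.9 = 61.07) won't mimic when 61.07 ≥ 84 − 7.7·a*, i.e. a* ≥ 2.98.
Low-quality type (on-path payoff 30) won't mimic when 30 ≥ 84 − 13.8·a*, i.e. a* ≥ 3.91.
Both must hold, so a* = max(3.91, 2.98) = 3.91. The low-quality type's constraint binds.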